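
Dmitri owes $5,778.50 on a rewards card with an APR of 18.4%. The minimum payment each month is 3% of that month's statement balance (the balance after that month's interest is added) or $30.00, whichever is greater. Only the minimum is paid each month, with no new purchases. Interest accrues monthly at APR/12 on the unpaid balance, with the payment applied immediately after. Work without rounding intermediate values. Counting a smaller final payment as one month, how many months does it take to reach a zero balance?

163 months

Monthly rate r = 18.4%/12 = 1.53333% = 0.0153333.
While 3% of the post-interest balance exceeds $30.00, each month B ← (B·(1+r))·(1 − 0.03), i.e. B shrinks by the factor (1+r)·0.97 = 0.98487.
This holds for months 1–117. Entering month 118 the balance is $971.22; 3% of the post-interest balance is now below $30.00, so the flat $30.00 minimum applies from here.
From month 118 a fixed $30.00 at rate r clears $971.22 in 46 more payments. Total: 117 + 46 = 163 months.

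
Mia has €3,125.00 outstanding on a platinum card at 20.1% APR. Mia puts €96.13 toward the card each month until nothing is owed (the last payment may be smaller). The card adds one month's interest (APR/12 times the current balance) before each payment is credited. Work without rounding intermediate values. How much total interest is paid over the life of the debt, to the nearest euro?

Monthly rate r = 20.1%/12 = 1.675% = 0.01675.
Payoff takes n = ⌈−ln(1 − rB₀/P)/ln(1+r)⌉ = ⌈47.340⌉ = 48 payments; the last is €32.89.
Total paid = 47·€96.13 + €32.89 = €4,551.00.
Total interest = total paid − principal = €4,551.00 − €3,125.00 = €1,426.00.

€1,426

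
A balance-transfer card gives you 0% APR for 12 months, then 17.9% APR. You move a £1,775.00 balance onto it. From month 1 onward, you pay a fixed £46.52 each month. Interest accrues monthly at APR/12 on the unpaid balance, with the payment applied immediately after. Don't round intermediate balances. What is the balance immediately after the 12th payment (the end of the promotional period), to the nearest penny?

Promo months 1–12 at r₀ = 0%/12 = 0; months 13+ at r₁ = 17.9%/12 = 0.0149167.
After month 12 (no interest yet): B = £1,775.00 − 12·£46.52 = £1,216.76.

£1,216.76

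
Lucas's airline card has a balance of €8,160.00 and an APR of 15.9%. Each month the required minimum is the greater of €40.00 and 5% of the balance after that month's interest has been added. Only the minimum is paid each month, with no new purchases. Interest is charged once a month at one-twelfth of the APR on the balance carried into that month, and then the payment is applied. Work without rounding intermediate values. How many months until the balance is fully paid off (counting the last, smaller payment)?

85 months

Monthly rate r = 15.9%/12 = 1.325% = 0.01325.
While 5% of the post-interest balance exceeds €40.00, each month B ← (B·(1+r))·(1 − 0.05), i.e. B shrinks by the factor (1+r)·0.95 = 0.96259.
This holds for months 1–62. Entering month 63 the balance is €767.33; 5% of the post-interest balance is now below €40.00, so the flat €40.00 minimum applies from here.
From month 63 a fixed €40.00 at rate r clears €767.33 in 23 more payments. Total: 62 + 23 = 85 months.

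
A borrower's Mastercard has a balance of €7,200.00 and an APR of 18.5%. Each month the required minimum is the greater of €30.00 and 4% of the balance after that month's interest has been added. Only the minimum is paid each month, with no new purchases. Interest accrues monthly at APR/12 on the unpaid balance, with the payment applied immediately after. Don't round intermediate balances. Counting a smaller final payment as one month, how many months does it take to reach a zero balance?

121 months

Monthly rate r = 18.5%/12 = 1.54167% = 0.0154167.
While 4% of the post-interest balance exceeds €30.00, each month B ← (B·(1+r))·(1 − 0.04), i.e. B shrinks by the factor (1+r)·0.96 = 0.9748.
This holds for months 1–90. Entering month 91 the balance is €723.98; 4% of the post-interest balance is now below €30.00, so the flat €30.00 minimum applies from here.
From month 91 a fixed €30.00 at rate r clears €723.98 in 31 more payments. Total: 90 + 31 = 121 months.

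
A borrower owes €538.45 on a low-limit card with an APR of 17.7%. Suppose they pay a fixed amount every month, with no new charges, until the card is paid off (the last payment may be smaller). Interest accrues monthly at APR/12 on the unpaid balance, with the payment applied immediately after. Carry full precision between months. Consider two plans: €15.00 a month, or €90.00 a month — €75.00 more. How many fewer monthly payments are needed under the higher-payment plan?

45 fewer payments

Monthly rate r = 17.7%/12 = 1.475% = 0.01475.
At €15.00/mo: n = ⌈−ln(1 − rB₀/P)/ln(1+r)⌉ = 52 payments (last €7.35); total interest = total paid − €538.45 = €233.90.
At €90.00/mo: 7 payments (last €27.99); total interest €29.54.
Payments saved = 52 − 7 = 45.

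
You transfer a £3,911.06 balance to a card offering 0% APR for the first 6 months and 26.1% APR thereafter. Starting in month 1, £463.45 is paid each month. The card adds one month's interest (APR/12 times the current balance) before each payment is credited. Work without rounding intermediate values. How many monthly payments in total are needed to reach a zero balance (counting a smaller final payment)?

9 months

Promo months 1–6 at r₀ = 0%/12 = 0; months 7+ at r₁ = 26.1%/12 = 0.02175.
After month 6 (no interest yet): B = £3,911.06 − 6·£463.45 = £1,130.36.
Then at r₁ with £463.45/mo: n₂ = −ln(1 − r₁·B/P)/ln(1+r₁) ≈ 2.53 → 3 more payments.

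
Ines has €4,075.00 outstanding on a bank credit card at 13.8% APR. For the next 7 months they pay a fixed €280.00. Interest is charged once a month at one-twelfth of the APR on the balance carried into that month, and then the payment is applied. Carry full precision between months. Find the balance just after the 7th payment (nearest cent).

€2,385.64

Monthly rate r = 13.8%/12 = 1.15% = 0.0115.
Each month: B ← B·(1+r) − €280.00.
Month 1: interest €46.86; balance after payment €3,841.86.
Month 2: interest €44.18; balance after payment €3,606.04.
Month 3: interest €41.47; balance after payment €3,367.51.
Month 4: interest €38.73; balance after payment €3,126.24.
Month 5: interest €35.95; balance after payment €2,882.19.
Month 6: interest €33.15; balance after payment €2,635.34.
Month 7: interest €30.31; balance after payment €2,385.64.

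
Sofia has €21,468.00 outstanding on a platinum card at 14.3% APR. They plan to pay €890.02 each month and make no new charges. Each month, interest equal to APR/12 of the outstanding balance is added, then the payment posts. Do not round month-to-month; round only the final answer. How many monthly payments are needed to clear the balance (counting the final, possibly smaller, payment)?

29 months

Monthly rate r = 14.3%/12 = 1.19167% = 0.0119167.
Recurrence: B ← B·(1+r) − €890.02.
Month 1: interest €255.83; balance after payment €20,833.81.
Month 2: interest €248.27; balance after payment €20,192.06.
Closed form: n = −ln(1 − rB₀/P)/ln(1+r) = −ln(0.71256)/ln(1.01192) ≈ 28.607, so the balance reaches zero during payment 29.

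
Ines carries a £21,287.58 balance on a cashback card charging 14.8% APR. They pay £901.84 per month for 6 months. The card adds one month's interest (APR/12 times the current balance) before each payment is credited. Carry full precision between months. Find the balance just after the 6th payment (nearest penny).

Monthly rate r = 14.8%/12 = 1.23333% = 0.0123333.
Each month: B ← B·(1+r) − £901.84.
Month 1: interest £262.55; balance after payment £20,648.29.
Month 2: interest £254.66; balance after payment £20,001.11.
Month 3: interest £246.68; balance after payment £19,345.95.
Month 4: interest £238.60; balance after payment £18,682.71.
Month 5: interest £230.42; balance after payment £18,011.29.
Month 6: interest £222.14; balance after payment £17,331.59.

£17,331.59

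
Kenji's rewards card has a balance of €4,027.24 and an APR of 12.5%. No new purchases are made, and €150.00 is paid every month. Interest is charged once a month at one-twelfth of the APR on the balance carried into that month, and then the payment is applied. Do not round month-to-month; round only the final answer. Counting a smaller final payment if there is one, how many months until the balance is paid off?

32 payments

Monthly rate r = 12.5%/12 = 1.04167% = 0.0104167.
Recurrence: B ← B·(1+r) − €150.00.
Month 1: interest €41.95; balance after payment €3,919.19.
Month 2: interest €40.82; balance after payment €3,810.02.
Closed form: n = −ln(1 − rB₀/P)/ln(1+r) = −ln(0.72033)/ln(1.01042) ≈ 31.656, so the balance reaches zero during payment 32.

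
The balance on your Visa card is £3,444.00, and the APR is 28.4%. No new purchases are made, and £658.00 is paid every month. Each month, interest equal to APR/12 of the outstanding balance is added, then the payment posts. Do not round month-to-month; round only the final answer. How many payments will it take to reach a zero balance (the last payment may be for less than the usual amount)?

6 months

Monthly rate r = 28.4%/12 = 2.36667% = 0.0236667.
Recurrence: B ← B·(1+r) − £658.00.
Month 1: interest £81.51; balance after payment £2,867.51.
Month 2: interest £67.86; balance after payment £2,277.37.
Month 3: interest £53.90; balance after payment £1,673.27.
Month 4: interest £39.60; balance after payment £1,054.87.
Month 5: interest £24.97; balance after payment £421.84.
Month 6: interest £9.98; balance after payment £0.00.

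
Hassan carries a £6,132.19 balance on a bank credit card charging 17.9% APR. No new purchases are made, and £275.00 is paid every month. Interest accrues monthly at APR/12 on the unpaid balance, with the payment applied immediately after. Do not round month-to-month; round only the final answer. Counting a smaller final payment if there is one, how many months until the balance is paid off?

28 payments

Monthly rate r = 17.9%/12 = 1.49167% = 0.0149167.
Recurrence: B ← B·(1+r) − £275.00.
Month 1: interest £91.47; balance after payment £5,948.66.
Month 2: interest £88.73; balance after payment £5,762.40.
Closed form: n = −ln(1 − rB₀/P)/ln(1+r) = −ln(0.66738)/ln(1.01492) ≈ 27.313, so the balance reaches zero during payment 28.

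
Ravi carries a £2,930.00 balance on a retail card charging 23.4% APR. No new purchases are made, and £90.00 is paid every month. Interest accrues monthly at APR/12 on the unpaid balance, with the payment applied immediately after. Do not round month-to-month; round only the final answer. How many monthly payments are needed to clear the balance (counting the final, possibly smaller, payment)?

Monthly rate r = 23.4%/12 = 1.95% = 0.0195.
Recurrence: B ← B·(1+r) − £90.00.
Month 1: interest £57.13; balance after payment £2,897.14.
Month 2: interest £56.49; balance after payment £2,863.63.
Closed form: n = −ln(1 − rB₀/P)/ln(1+r) = −ln(0.36517)/ln(1.0195) ≈ 52.164, so the balance reaches zero during payment 53.

53 payments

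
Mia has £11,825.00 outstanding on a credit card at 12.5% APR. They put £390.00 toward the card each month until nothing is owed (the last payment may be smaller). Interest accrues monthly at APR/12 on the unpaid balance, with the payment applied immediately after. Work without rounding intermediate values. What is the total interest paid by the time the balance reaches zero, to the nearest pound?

Monthly rate r = 12.5%/12 = 1.04167% = 0.0104167.
Payoff takes n = ⌈−ln(1 − rB₀/P)/ln(1+r)⌉ = ⌈36.627⌉ = 37 payments; the last is £245.14.
Total paid = 36·£390.00 + £245.14 = £14,285.14.
Total interest = total paid − principal = £14,285.14 − £11,825.00 = £2,460.14.

£2,460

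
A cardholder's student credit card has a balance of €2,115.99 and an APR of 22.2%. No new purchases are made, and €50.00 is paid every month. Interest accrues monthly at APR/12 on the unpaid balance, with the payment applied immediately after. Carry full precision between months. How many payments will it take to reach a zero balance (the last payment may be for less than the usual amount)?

84 months

Monthly rate r = 22.2%/12 = 1.85% = 0.0185.
Recurrence: B ← B·(1+r) − €50.00.
Month 1: interest €39.15; balance after payment €2,105.14.
Month 2: interest €38.95; balance after payment €2,094.08.
Closed form: n = −ln(1 − rB₀/P)/ln(1+r) = −ln(0.21708)/ln(1.0185) ≈ 83.327, so the balance reaches zero during payment 84.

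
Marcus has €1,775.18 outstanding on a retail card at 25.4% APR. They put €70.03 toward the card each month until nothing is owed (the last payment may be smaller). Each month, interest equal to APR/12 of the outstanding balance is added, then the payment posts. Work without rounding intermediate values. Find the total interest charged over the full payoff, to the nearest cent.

Monthly rate r = 25.4%/12 = 2.11667% = 0.0211667.
Payoff takes n = ⌈−ln(1 − rB₀/P)/ln(1+r)⌉ = ⌈36.717⌉ = 37 payments; the last is €50.34.
Total paid = 36·€70.03 + €50.34 = €2,571.42.
Total interest = total paid − principal = €2,571.42 − €1,775.18 = €796.24.

€796.24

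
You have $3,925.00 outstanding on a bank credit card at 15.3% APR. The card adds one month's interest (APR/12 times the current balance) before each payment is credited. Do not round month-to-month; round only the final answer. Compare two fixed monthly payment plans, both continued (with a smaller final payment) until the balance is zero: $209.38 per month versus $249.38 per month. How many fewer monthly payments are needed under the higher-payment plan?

4 fewer payments

Monthly rate r = 15.3%/12 = 1.275% = 0.01275.
At $209.38/mo: n = ⌈−ln(1 − rB₀/P)/ln(1+r)⌉ = 22 payments (last $117.28); total interest = total paid − $3,925.00 = $589.26.
At $249.38/mo: 18 payments (last $169.72); total interest $484.18.
Payments saved = 22 − 18 = 4.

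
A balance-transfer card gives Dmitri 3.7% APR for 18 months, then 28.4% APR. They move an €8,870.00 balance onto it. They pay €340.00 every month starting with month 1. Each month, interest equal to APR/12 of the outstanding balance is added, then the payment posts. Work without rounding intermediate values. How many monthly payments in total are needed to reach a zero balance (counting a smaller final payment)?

Promo months 1–18 at r₀ = 3.7%/12 = 0.00308333; months 19+ at r₁ = 28.4%/12 = 0.0236667.
After month 18: iterate B ← B·(1+r₀) − €340.00 for 18 months → €3,092.34.
Then at r₁ with €340.00/mo: n₂ = −ln(1 − r₁·B/P)/ln(1+r₁) ≈ 10.36 → 11 more payments.

29 payments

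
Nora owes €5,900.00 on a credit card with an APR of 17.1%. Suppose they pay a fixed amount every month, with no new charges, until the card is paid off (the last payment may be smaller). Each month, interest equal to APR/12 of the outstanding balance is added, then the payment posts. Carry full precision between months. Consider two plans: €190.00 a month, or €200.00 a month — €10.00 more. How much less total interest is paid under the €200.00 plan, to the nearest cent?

€137.10

Monthly rate r = 17.1%/12 = 1.425% = 0.01425.
At €190.00/mo: n = ⌈−ln(1 − rB₀/P)/ln(1+r)⌉ = 42 payments (last €56.23); total interest = total paid − €5,900.00 = €1,946.23.
At €200.00/mo: 39 payments (last €109.13); total interest €1,809.13.
Interest saved = €1,946.23 − €1,809.13 = €137.10.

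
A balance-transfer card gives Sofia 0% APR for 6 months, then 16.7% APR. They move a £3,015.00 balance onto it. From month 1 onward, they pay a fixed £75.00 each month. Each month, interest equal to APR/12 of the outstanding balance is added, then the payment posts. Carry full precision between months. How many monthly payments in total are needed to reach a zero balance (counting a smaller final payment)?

53 payments

Promo months 1–6 at r₀ = 0%/12 = 0; months 7+ at r₁ = 16.7%/12 = 0.0139167.
After month 6 (no interest yet): B = £3,015.00 − 6·£75.00 = £2,565.00.
Then at r₁ with £75.00/mo: n₂ = −ln(1 − r₁·B/P)/ln(1+r₁) ≈ 46.75 → 47 more payments.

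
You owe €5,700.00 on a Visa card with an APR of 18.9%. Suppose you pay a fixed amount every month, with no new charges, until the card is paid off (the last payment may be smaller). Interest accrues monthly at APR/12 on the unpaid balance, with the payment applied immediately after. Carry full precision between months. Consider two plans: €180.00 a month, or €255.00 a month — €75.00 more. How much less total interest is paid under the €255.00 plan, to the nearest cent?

€873.88

Monthly rate r = 18.9%/12 = 1.575% = 0.01575.
At €180.00/mo: n = ⌈−ln(1 − rB₀/P)/ln(1+r)⌉ = 45 payments (last €35.36); total interest = total paid − €5,700.00 = €2,255.36.
At €255.00/mo: 28 payments (last €196.48); total interest €1,381.48.
Interest saved = €2,255.36 − €1,381.48 = €873.88.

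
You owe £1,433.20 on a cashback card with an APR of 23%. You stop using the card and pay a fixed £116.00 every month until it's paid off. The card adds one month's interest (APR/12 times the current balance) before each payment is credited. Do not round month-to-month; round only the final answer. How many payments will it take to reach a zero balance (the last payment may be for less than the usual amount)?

Monthly rate r = 23%/12 = 1.91667% = 0.0191667.
Recurrence: B ← B·(1+r) − £116.00.
Month 1: interest £27.47; balance after payment £1,344.67.
Month 2: interest £25.77; balance after payment £1,254.44.
Closed form: n = −ln(1 − rB₀/P)/ln(1+r) = −ln(0.76319)/ln(1.01917) ≈ 14.234, so the balance reaches zero during payment 15.

15 months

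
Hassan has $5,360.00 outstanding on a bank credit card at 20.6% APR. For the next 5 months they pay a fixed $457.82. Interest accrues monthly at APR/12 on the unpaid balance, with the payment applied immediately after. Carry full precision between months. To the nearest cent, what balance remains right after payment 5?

Monthly rate r = 20.6%/12 = 1.71667% = 0.0171667.
Each month: B ← B·(1+r) − $457.82.
Month 1: interest $92.01; balance after payment $4,994.19.
Month 2: interest $85.73; balance after payment $4,622.11.
Month 3: interest $79.35; balance after payment $4,243.63.
Month 4: interest $72.85; balance after payment $3,858.66.
Month 5: interest $66.24; balance after payment $3,467.08.

$3,467.08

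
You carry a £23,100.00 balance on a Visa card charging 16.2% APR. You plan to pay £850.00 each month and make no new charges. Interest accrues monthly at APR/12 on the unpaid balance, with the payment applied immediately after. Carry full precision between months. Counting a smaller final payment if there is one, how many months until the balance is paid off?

Monthly rate r = 16.2%/12 = 1.35% = 0.0135.
Recurrence: B ← B·(1+r) − £850.00.
Month 1: interest £311.85; balance after payment £22,561.85.
Month 2: interest £304.58; balance after payment £22,016.43.
Closed form: n = −ln(1 − rB₀/P)/ln(1+r) = −ln(0.63312)/ln(1.0135) ≈ 34.087, so the balance reaches zero during payment 35.

35 payments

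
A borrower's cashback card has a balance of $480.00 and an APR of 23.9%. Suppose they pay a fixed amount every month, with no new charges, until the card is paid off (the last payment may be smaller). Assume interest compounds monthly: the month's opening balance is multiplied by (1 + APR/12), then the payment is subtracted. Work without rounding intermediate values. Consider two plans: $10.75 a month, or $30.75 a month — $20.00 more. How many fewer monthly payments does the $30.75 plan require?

93 fewer payments

Monthly rate r = 23.9%/12 = 1.99167% = 0.0199167.
At $10.75/mo: n = ⌈−ln(1 − rB₀/P)/ln(1+r)⌉ = 112 payments (last $6.53); total interest = total paid − $480.00 = $719.78.
At $30.75/mo: 19 payments (last $27.14); total interest $100.64.
Payments saved = 112 − 19 = 93.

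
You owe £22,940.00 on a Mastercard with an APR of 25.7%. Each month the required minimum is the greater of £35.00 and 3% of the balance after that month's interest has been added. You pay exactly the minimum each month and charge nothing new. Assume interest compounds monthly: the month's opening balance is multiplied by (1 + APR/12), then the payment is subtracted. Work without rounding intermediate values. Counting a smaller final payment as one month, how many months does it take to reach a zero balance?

381 months

Monthly rate r = 25.7%/12 = 2.14167% = 0.0214167.
While 3% of the post-interest balance exceeds £35.00, each month B ← (B·(1+r))·(1 − 0.03), i.e. B shrinks by the factor (1+r)·0.97 = 0.99077.
This holds for months 1–324. Entering month 325 the balance is £1,138.64; 3% of the post-interest balance is now below £35.00, so the flat £35.00 minimum applies from here.
From month 325 a fixed £35.00 at rate r clears £1,138.64 in 57 more payments. Total: 324 + 57 = 381 months.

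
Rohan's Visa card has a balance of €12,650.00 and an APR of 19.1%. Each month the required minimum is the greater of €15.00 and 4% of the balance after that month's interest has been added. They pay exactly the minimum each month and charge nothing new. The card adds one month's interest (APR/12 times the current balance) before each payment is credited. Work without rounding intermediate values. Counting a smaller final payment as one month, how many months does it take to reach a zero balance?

Monthly rate r = 19.1%/12 = 1.59167% = 0.0159167.
While 4% of the post-interest balance exceeds €15.00, each month B ← (B·(1+r))·(1 − 0.04), i.e. B shrinks by the factor (1+r)·0.96 = 0.97528.
This holds for months 1–142. Entering month 143 the balance is €361.79; 4% of the post-interest balance is now below €15.00, so the flat €15.00 minimum applies from here.
From month 143 a fixed €15.00 at rate r clears €361.79 in 31 more payments. Total: 142 + 31 = 173 months.

173 months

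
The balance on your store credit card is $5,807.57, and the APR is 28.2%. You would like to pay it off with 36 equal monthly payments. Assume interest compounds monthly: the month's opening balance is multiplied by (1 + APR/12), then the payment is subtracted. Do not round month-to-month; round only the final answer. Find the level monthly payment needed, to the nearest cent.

Monthly rate r = 28.2%/12 = 2.35% = 0.0235.
Level-payment amortization: P = B₀·r / (1 − (1+r)^(−n)) = 5807.57·0.0235 / (1 − 1.0235^(−36)).
Denominator 1 − (1+r)^(−36) = 0.56665129.
P = 136.478 / 0.56665129 ≈ 240.85.

$240.85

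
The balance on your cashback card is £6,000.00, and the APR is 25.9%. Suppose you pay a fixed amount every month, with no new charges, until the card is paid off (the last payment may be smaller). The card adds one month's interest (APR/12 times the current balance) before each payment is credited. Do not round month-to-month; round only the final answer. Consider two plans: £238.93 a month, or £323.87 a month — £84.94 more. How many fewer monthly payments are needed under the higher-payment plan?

Monthly rate r = 25.9%/12 = 2.15833% = 0.0215833.
At £238.93/mo: n = ⌈−ln(1 − rB₀/P)/ln(1+r)⌉ = 37 payments (last £136.60); total interest = total paid − £6,000.00 = £2,738.08.
At £323.87/mo: 24 payments (last £295.18); total interest £1,744.19.
Payments saved = 37 − 24 = 13.

13 fewer payments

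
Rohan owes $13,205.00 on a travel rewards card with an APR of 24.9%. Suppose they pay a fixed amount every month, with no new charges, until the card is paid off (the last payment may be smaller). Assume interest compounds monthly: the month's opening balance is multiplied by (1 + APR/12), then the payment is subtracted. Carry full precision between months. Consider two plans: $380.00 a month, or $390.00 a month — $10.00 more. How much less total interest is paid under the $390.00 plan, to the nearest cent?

$597.43

Monthly rate r = 24.9%/12 = 2.075% = 0.02075.
At $380.00/mo: n = ⌈−ln(1 − rB₀/P)/ln(1+r)⌉ = 63 payments (last $64.07); total interest = total paid − $13,205.00 = $10,419.07.
At $390.00/mo: 60 payments (last $16.64); total interest $9,821.64.
Interest saved = $10,419.07 − $9,821.64 = $597.43.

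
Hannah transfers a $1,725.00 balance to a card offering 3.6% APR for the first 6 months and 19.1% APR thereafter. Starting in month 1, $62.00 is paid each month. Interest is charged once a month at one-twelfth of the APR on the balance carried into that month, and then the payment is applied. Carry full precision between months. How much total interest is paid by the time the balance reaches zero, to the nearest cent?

Promo months 1–6 at r₀ = 3.6%/12 = 0.003; months 7+ at r₁ = 19.1%/12 = 0.0159167.
After month 6: iterate B ← B·(1+r₀) − $62.00 for 6 months → $1,381.48.
Then at r₁ with $62.00/mo: n₂ = −ln(1 − r₁·B/P)/ln(1+r₁) ≈ 27.73 → 28 more payments.
Total paid = 33·$62.00 + $45.66 = $2,091.66; interest = $2,091.66 − $1,725.00 = $366.66.

$366.66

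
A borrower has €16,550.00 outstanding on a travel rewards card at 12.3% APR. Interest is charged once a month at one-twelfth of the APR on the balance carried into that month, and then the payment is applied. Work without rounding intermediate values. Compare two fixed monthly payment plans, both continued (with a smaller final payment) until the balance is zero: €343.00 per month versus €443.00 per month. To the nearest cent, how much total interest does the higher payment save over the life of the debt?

€1,978.19

Monthly rate r = 12.3%/12 = 1.025% = 0.01025.
At €343.00/mo: n = ⌈−ln(1 − rB₀/P)/ln(1+r)⌉ = 67 payments (last €312.58); total interest = total paid − €16,550.00 = €6,400.58.
At €443.00/mo: 48 payments (last €151.39); total interest €4,422.39.
Interest saved = €6,400.58 − €4,422.39 = €1,978.19.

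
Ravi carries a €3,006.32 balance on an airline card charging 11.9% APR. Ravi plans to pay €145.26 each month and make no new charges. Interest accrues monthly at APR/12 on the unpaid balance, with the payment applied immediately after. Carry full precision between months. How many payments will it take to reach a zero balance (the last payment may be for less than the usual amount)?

Monthly rate r = 11.9%/12 = 0.991667% = 0.00991667.
Recurrence: B ← B·(1+r) − €145.26.
Month 1: interest €29.81; balance after payment €2,890.87.
Month 2: interest €28.67; balance after payment €2,774.28.
Closed form: n = −ln(1 − rB₀/P)/ln(1+r) = −ln(0.79476)/ln(1.00992) ≈ 23.279, so the balance reaches zero during payment 24.

24 months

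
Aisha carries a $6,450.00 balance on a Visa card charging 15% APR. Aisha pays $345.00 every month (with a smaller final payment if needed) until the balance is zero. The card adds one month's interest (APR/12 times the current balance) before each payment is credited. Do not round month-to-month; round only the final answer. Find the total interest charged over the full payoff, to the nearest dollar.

Monthly rate r = 15%/12 = 1.25% = 0.0125.
Payoff takes n = ⌈−ln(1 − rB₀/P)/ln(1+r)⌉ = ⌈21.427⌉ = 22 payments; the last is $147.80.
Total paid = 21·$345.00 + $147.80 = $7,392.80.
Total interest = total paid − principal = $7,392.80 − $6,450.00 = $942.80.

$943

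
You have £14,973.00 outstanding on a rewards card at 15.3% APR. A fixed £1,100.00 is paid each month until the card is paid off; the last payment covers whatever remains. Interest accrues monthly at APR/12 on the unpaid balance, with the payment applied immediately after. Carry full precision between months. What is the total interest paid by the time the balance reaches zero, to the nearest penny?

Monthly rate r = 15.3%/12 = 1.275% = 0.01275.
Payoff takes n = ⌈−ln(1 − rB₀/P)/ln(1+r)⌉ = ⌈15.045⌉ = 16 payments; the last is £50.28.
Total paid = 15·£1,100.00 + £50.28 = £16,550.28.
Total interest = total paid − principal = £16,550.28 − £14,973.00 = £1,577.28.

£1,577.28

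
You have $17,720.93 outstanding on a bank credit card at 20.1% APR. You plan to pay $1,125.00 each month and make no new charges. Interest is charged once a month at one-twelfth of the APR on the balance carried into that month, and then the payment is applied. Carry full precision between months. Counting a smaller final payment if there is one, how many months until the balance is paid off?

19 months

Monthly rate r = 20.1%/12 = 1.675% = 0.01675.
Recurrence: B ← B·(1+r) − $1,125.00.
Month 1: interest $296.83; balance after payment $16,892.76.
Month 2: interest $282.95; balance after payment $16,050.71.
Closed form: n = −ln(1 − rB₀/P)/ln(1+r) = −ln(0.73616)/ln(1.01675) ≈ 18.440, so the balance reaches zero during payment 19.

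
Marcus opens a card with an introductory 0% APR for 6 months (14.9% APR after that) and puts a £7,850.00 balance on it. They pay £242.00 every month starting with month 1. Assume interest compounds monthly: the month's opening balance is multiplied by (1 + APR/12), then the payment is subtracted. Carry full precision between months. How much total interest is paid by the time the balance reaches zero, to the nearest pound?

£1,405

Promo months 1–6 at r₀ = 0%/12 = 0; months 7+ at r₁ = 14.9%/12 = 0.0124167.
After month 6 (no interest yet): B = £7,850.00 − 6·£242.00 = £6,398.00.
Then at r₁ with £242.00/mo: n₂ = −ln(1 − r₁·B/P)/ln(1+r₁) ≈ 32.24 → 33 more payments.
Total paid = 38·£242.00 + £59.40 = £9,255.40; interest = £9,255.40 − £7,850.00 = £1,405.40.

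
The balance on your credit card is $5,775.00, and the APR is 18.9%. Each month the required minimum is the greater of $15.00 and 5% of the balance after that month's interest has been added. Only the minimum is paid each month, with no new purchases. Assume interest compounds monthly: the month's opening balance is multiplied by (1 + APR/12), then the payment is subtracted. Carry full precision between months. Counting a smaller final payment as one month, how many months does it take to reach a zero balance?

108 months

Monthly rate r = 18.9%/12 = 1.575% = 0.01575.
While 5% of the post-interest balance exceeds $15.00, each month B ← (B·(1+r))·(1 − 0.05), i.e. B shrinks by the factor (1+r)·0.95 = 0.96496.
This holds for months 1–84. Entering month 85 the balance is $288.69; 5% of the post-interest balance is now below $15.00, so the flat $15.00 minimum applies from here.
From month 85 a fixed $15.00 at rate r clears $288.69 in 24 more payments. Total: 84 + 24 = 108 months.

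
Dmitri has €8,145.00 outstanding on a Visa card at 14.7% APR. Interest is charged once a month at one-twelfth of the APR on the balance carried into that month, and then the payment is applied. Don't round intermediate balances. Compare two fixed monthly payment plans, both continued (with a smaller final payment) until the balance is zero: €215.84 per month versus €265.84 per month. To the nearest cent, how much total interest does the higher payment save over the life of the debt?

€724.32

Monthly rate r = 14.7%/12 = 1.225% = 0.01225.
At €215.84/mo: n = ⌈−ln(1 − rB₀/P)/ln(1+r)⌉ = 51 payments (last €206.03); total interest = total paid − €8,145.00 = €2,853.03.
At €265.84/mo: 39 payments (last €171.79); total interest €2,128.71.
Interest saved = €2,853.03 − €2,128.71 = €724.32.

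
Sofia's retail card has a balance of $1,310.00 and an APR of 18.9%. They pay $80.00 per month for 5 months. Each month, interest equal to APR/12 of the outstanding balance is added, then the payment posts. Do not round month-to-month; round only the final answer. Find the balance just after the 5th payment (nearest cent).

Monthly rate r = 18.9%/12 = 1.575% = 0.01575.
Each month: B ← B·(1+r) − $80.00.
Month 1: interest $20.63; balance after payment $1,250.63.
Month 2: interest $19.70; balance after payment $1,190.33.
Month 3: interest $18.75; balance after payment $1,129.08.
Month 4: interest $17.78; balance after payment $1,066.86.
Month 5: interest $16.80; balance after payment $1,003.66.

$1,003.66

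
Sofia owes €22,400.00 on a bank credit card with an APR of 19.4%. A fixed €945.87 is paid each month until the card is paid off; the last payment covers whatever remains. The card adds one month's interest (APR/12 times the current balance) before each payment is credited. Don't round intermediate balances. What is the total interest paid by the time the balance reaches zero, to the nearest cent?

€6,067.22

Monthly rate r = 19.4%/12 = 1.61667% = 0.0161667.
Payoff takes n = ⌈−ln(1 − rB₀/P)/ln(1+r)⌉ = ⌈30.096⌉ = 31 payments; the last is €91.12.
Total paid = 30·€945.87 + €91.12 = €28,467.22.
Total interest = total paid − principal = €28,467.22 − €22,400.00 = €6,067.22.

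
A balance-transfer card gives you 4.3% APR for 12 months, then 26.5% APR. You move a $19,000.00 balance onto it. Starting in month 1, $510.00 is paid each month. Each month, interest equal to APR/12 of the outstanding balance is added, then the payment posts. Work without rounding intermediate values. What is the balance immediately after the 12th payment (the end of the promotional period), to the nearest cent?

Promo months 1–12 at r₀ = 4.3%/12 = 0.00358333; months 13+ at r₁ = 26.5%/12 = 0.0220833.
After month 12: iterate B ← B·(1+r₀) − $510.00 for 12 months → $13,591.23.

$13,591.23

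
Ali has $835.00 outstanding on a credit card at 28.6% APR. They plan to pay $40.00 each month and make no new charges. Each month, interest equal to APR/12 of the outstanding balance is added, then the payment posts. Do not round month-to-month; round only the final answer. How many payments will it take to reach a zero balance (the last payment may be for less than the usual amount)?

Monthly rate r = 28.6%/12 = 2.38333% = 0.0238333.
Recurrence: B ← B·(1+r) − $40.00.
Month 1: interest $19.90; balance after payment $814.90.
Month 2: interest $19.42; balance after payment $794.32.
Closed form: n = −ln(1 − rB₀/P)/ln(1+r) = −ln(0.50248)/ln(1.02383) ≈ 29.218, so the balance reaches zero during payment 30.

30 payments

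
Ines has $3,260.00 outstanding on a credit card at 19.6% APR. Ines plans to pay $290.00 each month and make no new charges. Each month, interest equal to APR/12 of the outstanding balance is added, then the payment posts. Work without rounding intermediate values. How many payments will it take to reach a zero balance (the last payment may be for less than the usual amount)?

13 payments

Monthly rate r = 19.6%/12 = 1.63333% = 0.0163333.
Recurrence: B ← B·(1+r) − $290.00.
Month 1: interest $53.25; balance after payment $3,023.25.
Month 2: interest $49.38; balance after payment $2,782.63.
Closed form: n = −ln(1 − rB₀/P)/ln(1+r) = −ln(0.81639)/ln(1.01633) ≈ 12.521, so the balance reaches zero during payment 13.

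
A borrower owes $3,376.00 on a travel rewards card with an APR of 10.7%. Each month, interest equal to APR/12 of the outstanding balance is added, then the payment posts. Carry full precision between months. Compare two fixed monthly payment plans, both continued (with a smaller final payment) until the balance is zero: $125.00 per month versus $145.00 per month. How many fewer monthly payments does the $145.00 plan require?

5 fewer payments

Monthly rate r = 10.7%/12 = 0.891667% = 0.00891667.
At $125.00/mo: n = ⌈−ln(1 − rB₀/P)/ln(1+r)⌉ = 32 payments (last $4.62); total interest = total paid − $3,376.00 = $503.62.
At $145.00/mo: 27 payments (last $30.96); total interest $424.96.
Payments saved = 32 − 27 = 5.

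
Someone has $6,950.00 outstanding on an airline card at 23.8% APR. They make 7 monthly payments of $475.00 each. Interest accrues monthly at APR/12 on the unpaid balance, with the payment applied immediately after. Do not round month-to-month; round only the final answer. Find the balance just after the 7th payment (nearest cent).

Monthly rate r = 23.8%/12 = 1.98333% = 0.0198333.
Each month: B ← B·(1+r) − $475.00.
Month 1: interest $137.84; balance after payment $6,612.84.
Month 2: interest $131.15; balance after payment $6,269.00.
Month 3: interest $124.34; balance after payment $5,918.33.
Month 4: interest $117.38; balance after payment $5,560.71.
Month 5: interest $110.29; balance after payment $5,196.00.
Month 6: interest $103.05; balance after payment $4,824.05.
Month 7: interest $95.68; balance after payment $4,444.73.

$4,444.73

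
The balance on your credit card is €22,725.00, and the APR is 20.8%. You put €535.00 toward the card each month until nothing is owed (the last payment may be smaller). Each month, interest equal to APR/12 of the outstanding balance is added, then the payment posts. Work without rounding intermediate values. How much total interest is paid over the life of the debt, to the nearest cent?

Monthly rate r = 20.8%/12 = 1.73333% = 0.0173333.
Payoff takes n = ⌈−ln(1 − rB₀/P)/ln(1+r)⌉ = ⌈77.557⌉ = 78 payments; the last is €298.96.
Total paid = 77·€535.00 + €298.96 = €41,493.96.
Total interest = total paid − principal = €41,493.96 − €22,725.00 = €18,768.96.

€18,768.96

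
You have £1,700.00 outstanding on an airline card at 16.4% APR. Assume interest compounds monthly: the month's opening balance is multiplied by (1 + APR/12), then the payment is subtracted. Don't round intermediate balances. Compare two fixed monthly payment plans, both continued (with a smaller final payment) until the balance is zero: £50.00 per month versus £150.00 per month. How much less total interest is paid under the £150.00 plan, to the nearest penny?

£441.80

Monthly rate r = 16.4%/12 = 1.36667% = 0.0136667.
At £50.00/mo: n = ⌈−ln(1 − rB₀/P)/ln(1+r)⌉ = 47 payments (last £1.69); total interest = total paid − £1,700.00 = £601.69.
At £150.00/mo: 13 payments (last £59.89); total interest £159.89.
Interest saved = £601.69 − £159.89 = £441.80.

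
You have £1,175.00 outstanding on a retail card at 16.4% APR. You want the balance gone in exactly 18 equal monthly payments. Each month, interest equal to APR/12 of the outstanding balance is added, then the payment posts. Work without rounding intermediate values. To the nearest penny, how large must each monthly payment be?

£74.08

Monthly rate r = 16.4%/12 = 1.36667% = 0.0136667.
Level-payment amortization: P = B₀·r / (1 − (1+r)^(−n)) = 1175.00·0.0136667 / (1 − 1.01367^(−18)).
Denominator 1 − (1+r)^(−18) = 0.216774133.
P = 16.0583 / 0.216774133 ≈ 74.08.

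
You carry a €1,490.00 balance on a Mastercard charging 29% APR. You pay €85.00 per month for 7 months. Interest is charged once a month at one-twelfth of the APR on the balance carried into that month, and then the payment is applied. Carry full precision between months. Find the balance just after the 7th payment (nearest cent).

Monthly rate r = 29%/12 = 2.41667% = 0.0241667.
Each month: B ← B·(1+r) − €85.00.
Month 1: interest €36.01; balance after payment €1,441.01.
Month 2: interest €34.82; balance after payment €1,390.83.
Month 3: interest €33.61; balance after payment €1,339.44.
Month 4: interest €32.37; balance after payment €1,286.81.
Month 5: interest €31.10; balance after payment €1,232.91.
Month 6: interest €29.80; balance after payment €1,177.71.
Month 7: interest €28.46; balance after payment €1,121.17.

€1,121.17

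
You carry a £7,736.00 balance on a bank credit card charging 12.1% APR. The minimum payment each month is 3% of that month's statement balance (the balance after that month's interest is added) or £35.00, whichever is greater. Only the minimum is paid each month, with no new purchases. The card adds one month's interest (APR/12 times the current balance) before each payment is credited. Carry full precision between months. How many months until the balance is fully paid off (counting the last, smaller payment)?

134 months

Monthly rate r = 12.1%/12 = 1.00833% = 0.0100833.
While 3% of the post-interest balance exceeds £35.00, each month B ← (B·(1+r))·(1 − 0.03), i.e. B shrinks by the factor (1+r)·0.97 = 0.97978.
This holds for months 1–94. Entering month 95 the balance is £1,134.06; 3% of the post-interest balance is now below £35.00, so the flat £35.00 minimum applies from here.
From month 95 a fixed £35.00 at rate r clears £1,134.06 in 40 more payments. Total: 94 + 40 = 134 months.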